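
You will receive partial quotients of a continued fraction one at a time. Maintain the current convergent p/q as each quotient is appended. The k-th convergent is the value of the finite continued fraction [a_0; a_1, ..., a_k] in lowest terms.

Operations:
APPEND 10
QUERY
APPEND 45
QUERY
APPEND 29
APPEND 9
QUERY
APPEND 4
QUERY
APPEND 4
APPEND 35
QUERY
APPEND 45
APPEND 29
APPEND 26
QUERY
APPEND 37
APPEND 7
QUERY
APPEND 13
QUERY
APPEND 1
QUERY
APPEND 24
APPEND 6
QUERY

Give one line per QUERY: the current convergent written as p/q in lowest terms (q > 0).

APPEND 10: p_0 = 10·1 + 0 = 10, q_0 = 10·0 + 1 = 1 → 10/1
APPEND 45: p_1 = 45·10 + 1 = 451, q_1 = 45·1 + 0 = 45 → 451/45
APPEND 29: p_2 = 29·451 + 10 = 13089, q_2 = 29·45 + 1 = 1306 → 13089/1306
APPEND 9: p_3 = 9·13089 + 451 = 118252, q_3 = 9·1306 + 45 = 11799 → 118252/11799
APPEND 4: p_4 = 4·118252 + 13089 = 486097, q_4 = 4·11799 + 1306 = 48502 → 486097/48502
APPEND 4: p_5 = 4·486097 + 118252 = 2062640, q_5 = 4·48502 + 11799 = 205807 → 2062640/205807
APPEND 35: p_6 = 35·2062640 + 486097 = 72678497, q_6 = 35·205807 + 48502 = 7251747 → 72678497/7251747
APPEND 45: p_7 = 45·72678497 + 2062640 = 3272595005, q_7 = 45·7251747 + 205807 = 326534422 → 3272595005/326534422
APPEND 29: p_8 = 29·3272595005 + 72678497 = 94977933642, q_8 = 29·326534422 + 7251747 = 9476749985 → 94977933642/9476749985
APPEND 26: p_9 = 26·94977933642 + 3272595005 = 2472698869697, q_9 = 26·9476749985 + 326534422 = 246722034032 → 2472698869697/246722034032
APPEND 37: p_10 = 37·2472698869697 + 94977933642 = 91584836112431, q_10 = 37·246722034032 + 9476749985 = 9138192009169 → 91584836112431/9138192009169
APPEND 7: p_11 = 7·91584836112431 + 2472698869697 = 643566551656714, q_11 = 7·9138192009169 + 246722034032 = 64214066098215 → 643566551656714/64214066098215
APPEND 13: p_12 = 13·643566551656714 + 91584836112431 = 8457950007649713, q_12 = 13·64214066098215 + 9138192009169 = 843921051285964 → 8457950007649713/843921051285964
APPEND 1: p_13 = 1·8457950007649713 + 643566551656714 = 9101516559306427, q_13 = 1·843921051285964 + 64214066098215 = 908135117384179 → 9101516559306427/908135117384179
APPEND 24: p_14 = 24·9101516559306427 + 8457950007649713 = 226894347431003961, q_14 = 24·908135117384179 + 843921051285964 = 22639163868506260 → 226894347431003961/22639163868506260
APPEND 6: p_15 = 6·226894347431003961 + 9101516559306427 = 1370467601145330193, q_15 = 6·22639163868506260 + 908135117384179 = 136743118328421739 → 1370467601145330193/136743118328421739

10/1
451/45
118252/11799
486097/48502
72678497/7251747
2472698869697/246722034032
643566551656714/64214066098215
8457950007649713/843921051285964
9101516559306427/908135117384179
1370467601145330193/136743118328421739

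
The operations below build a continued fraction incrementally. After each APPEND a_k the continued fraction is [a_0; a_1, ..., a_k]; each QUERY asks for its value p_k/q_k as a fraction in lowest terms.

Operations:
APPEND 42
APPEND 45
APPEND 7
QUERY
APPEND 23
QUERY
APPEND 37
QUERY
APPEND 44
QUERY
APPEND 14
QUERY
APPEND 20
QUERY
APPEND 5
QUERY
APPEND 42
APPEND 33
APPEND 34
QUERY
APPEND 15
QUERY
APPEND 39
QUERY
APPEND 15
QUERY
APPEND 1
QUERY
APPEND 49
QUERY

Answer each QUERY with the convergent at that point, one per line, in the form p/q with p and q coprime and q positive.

APPEND 42: p_0 = 42·1 + 0 = 42, q_0 = 42·0 + 1 = 1 → 42/1
APPEND 45: p_1 = 45·42 + 1 = 1891, q_1 = 45·1 + 0 = 45 → 1891/45
APPEND 7: p_2 = 7·1891 + 42 = 13279, q_2 = 7·45 + 1 = 316 → 13279/316
APPEND 23: p_3 = 23·13279 + 1891 = 307308, q_3 = 23·316 + 45 = 7313 → 307308/7313
APPEND 37: p_4 = 37·307308 + 13279 = 11383675, q_4 = 37·7313 + 316 = 270897 → 11383675/270897
APPEND 44: p_5 = 44·11383675 + 307308 = 501189008, q_5 = 44·270897 + 7313 = 11926781 → 501189008/11926781
APPEND 14: p_6 = 14·501189008 + 11383675 = 7028029787, q_6 = 14·11926781 + 270897 = 167245831 → 7028029787/167245831
APPEND 20: p_7 = 20·7028029787 + 501189008 = 141061784748, q_7 = 20·167245831 + 11926781 = 3356843401 → 141061784748/3356843401
APPEND 5: p_8 = 5·141061784748 + 7028029787 = 712336953527, q_8 = 5·3356843401 + 167245831 = 16951462836 → 712336953527/16951462836
APPEND 42: p_9 = 42·712336953527 + 141061784748 = 30059213832882, q_9 = 42·16951462836 + 3356843401 = 715318282513 → 30059213832882/715318282513
APPEND 33: p_10 = 33·30059213832882 + 712336953527 = 992666393438633, q_10 = 33·715318282513 + 16951462836 = 23622454785765 → 992666393438633/23622454785765
APPEND 34: p_11 = 34·992666393438633 + 30059213832882 = 33780716590746404, q_11 = 34·23622454785765 + 715318282513 = 803878780998523 → 33780716590746404/803878780998523
APPEND 15: p_12 = 15·33780716590746404 + 992666393438633 = 507703415254634693, q_12 = 15·803878780998523 + 23622454785765 = 12081804169763610 → 507703415254634693/12081804169763610
APPEND 39: p_13 = 39·507703415254634693 + 33780716590746404 = 19834213911521499431, q_13 = 39·12081804169763610 + 803878780998523 = 471994241401779313 → 19834213911521499431/471994241401779313
APPEND 15: p_14 = 15·19834213911521499431 + 507703415254634693 = 298020912088077126158, q_14 = 15·471994241401779313 + 12081804169763610 = 7091995425196453305 → 298020912088077126158/7091995425196453305
APPEND 1: p_15 = 1·298020912088077126158 + 19834213911521499431 = 317855125999598625589, q_15 = 1·7091995425196453305 + 471994241401779313 = 7563989666598232618 → 317855125999598625589/7563989666598232618
APPEND 49: p_16 = 49·317855125999598625589 + 298020912088077126158 = 15872922086068409780019, q_16 = 49·7563989666598232618 + 7091995425196453305 = 377727489088509851587 → 15872922086068409780019/377727489088509851587

13279/316
307308/7313
11383675/270897
501189008/11926781
7028029787/167245831
141061784748/3356843401
712336953527/16951462836
33780716590746404/803878780998523
507703415254634693/12081804169763610
19834213911521499431/471994241401779313
298020912088077126158/7091995425196453305
317855125999598625589/7563989666598232618
15872922086068409780019/377727489088509851587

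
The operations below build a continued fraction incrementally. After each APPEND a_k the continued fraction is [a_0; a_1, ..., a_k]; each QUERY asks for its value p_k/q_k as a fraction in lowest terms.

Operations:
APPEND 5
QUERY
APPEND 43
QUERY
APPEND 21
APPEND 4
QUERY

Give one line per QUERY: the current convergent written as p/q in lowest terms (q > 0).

5/1
216/43
18380/3659

APPEND 5: p_0 = 5·1 + 0 = 5, q_0 = 5·0 + 1 = 1 → 5/1
APPEND 43: p_1 = 43·5 + 1 = 216, q_1 = 43·1 + 0 = 43 → 216/43
APPEND 21: p_2 = 21·216 + 5 = 4541, q_2 = 21·43 + 1 = 904 → 4541/904
APPEND 4: p_3 = 4·4541 + 216 = 18380, q_3 = 4·904 + 43 = 3659 → 18380/3659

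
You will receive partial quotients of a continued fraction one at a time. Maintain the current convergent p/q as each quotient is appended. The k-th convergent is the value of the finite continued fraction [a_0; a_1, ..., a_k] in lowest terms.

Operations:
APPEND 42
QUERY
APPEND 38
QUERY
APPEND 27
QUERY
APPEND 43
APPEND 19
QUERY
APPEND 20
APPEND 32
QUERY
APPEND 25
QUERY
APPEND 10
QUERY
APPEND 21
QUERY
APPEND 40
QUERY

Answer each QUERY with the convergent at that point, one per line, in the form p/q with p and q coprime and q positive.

42/1
1597/38
43161/1027
35336041/840808
22709842921/540372296
568454651365/13526167759
5707256356571/135802049886
120420838139356/2865369215365
4822540781930811/114750570664486

APPEND 42: p_0 = 42·1 + 0 = 42, q_0 = 42·0 + 1 = 1 → 42/1
APPEND 38: p_1 = 38·42 + 1 = 1597, q_1 = 38·1 + 0 = 38 → 1597/38
APPEND 27: p_2 = 27·1597 + 42 = 43161, q_2 = 27·38 + 1 = 1027 → 43161/1027
APPEND 43: p_3 = 43·43161 + 1597 = 1857520, q_3 = 43·1027 + 38 = 44199 → 1857520/44199
APPEND 19: p_4 = 19·1857520 + 43161 = 35336041, q_4 = 19·44199 + 1027 = 840808 → 35336041/840808
APPEND 20: p_5 = 20·35336041 + 1857520 = 708578340, q_5 = 20·840808 + 44199 = 16860359 → 708578340/16860359
APPEND 32: p_6 = 32·708578340 + 35336041 = 22709842921, q_6 = 32·16860359 + 840808 = 540372296 → 22709842921/540372296
APPEND 25: p_7 = 25·22709842921 + 708578340 = 568454651365, q_7 = 25·540372296 + 16860359 = 13526167759 → 568454651365/13526167759
APPEND 10: p_8 = 10·568454651365 + 22709842921 = 5707256356571, q_8 = 10·13526167759 + 540372296 = 135802049886 → 5707256356571/135802049886
APPEND 21: p_9 = 21·5707256356571 + 568454651365 = 120420838139356, q_9 = 21·135802049886 + 13526167759 = 2865369215365 → 120420838139356/2865369215365
APPEND 40: p_10 = 40·120420838139356 + 5707256356571 = 4822540781930811, q_10 = 40·2865369215365 + 135802049886 = 114750570664486 → 4822540781930811/114750570664486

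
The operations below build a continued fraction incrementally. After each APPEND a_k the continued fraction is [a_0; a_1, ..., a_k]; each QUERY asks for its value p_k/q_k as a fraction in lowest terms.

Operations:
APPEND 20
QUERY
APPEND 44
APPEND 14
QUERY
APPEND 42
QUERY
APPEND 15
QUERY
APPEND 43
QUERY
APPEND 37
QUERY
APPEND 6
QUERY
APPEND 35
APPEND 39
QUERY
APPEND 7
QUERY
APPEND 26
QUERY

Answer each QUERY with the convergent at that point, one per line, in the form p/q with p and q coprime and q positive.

20/1
12354/617
519749/25958
7808589/389987
336289076/16795399
12450504401/621819750
75039315482/3747713899
102989274620051/5143628156284
723563748886628/36137188900203
18915646745672379/944710539561562

APPEND 20: p_0 = 20·1 + 0 = 20, q_0 = 20·0 + 1 = 1 → 20/1
APPEND 44: p_1 = 44·20 + 1 = 881, q_1 = 44·1 + 0 = 44 → 881/44
APPEND 14: p_2 = 14·881 + 20 = 12354, q_2 = 14·44 + 1 = 617 → 12354/617
APPEND 42: p_3 = 42·12354 + 881 = 519749, q_3 = 42·617 + 44 = 25958 → 519749/25958
APPEND 15: p_4 = 15·519749 + 12354 = 7808589, q_4 = 15·25958 + 617 = 389987 → 7808589/389987
APPEND 43: p_5 = 43·7808589 + 519749 = 336289076, q_5 = 43·389987 + 25958 = 16795399 → 336289076/16795399
APPEND 37: p_6 = 37·336289076 + 7808589 = 12450504401, q_6 = 37·16795399 + 389987 = 621819750 → 12450504401/621819750
APPEND 6: p_7 = 6·12450504401 + 336289076 = 75039315482, q_7 = 6·621819750 + 16795399 = 3747713899 → 75039315482/3747713899
APPEND 35: p_8 = 35·75039315482 + 12450504401 = 2638826546271, q_8 = 35·3747713899 + 621819750 = 131791806215 → 2638826546271/131791806215
APPEND 39: p_9 = 39·2638826546271 + 75039315482 = 102989274620051, q_9 = 39·131791806215 + 3747713899 = 5143628156284 → 102989274620051/5143628156284
APPEND 7: p_10 = 7·102989274620051 + 2638826546271 = 723563748886628, q_10 = 7·5143628156284 + 131791806215 = 36137188900203 → 723563748886628/36137188900203
APPEND 26: p_11 = 26·723563748886628 + 102989274620051 = 18915646745672379, q_11 = 26·36137188900203 + 5143628156284 = 944710539561562 → 18915646745672379/944710539561562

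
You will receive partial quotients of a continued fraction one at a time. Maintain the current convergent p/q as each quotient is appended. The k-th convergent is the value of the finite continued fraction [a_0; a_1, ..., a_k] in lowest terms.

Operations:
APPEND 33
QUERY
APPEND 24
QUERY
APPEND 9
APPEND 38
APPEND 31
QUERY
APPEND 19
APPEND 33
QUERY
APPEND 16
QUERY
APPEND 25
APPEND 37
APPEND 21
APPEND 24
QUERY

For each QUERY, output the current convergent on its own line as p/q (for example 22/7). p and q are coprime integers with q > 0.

APPEND 33: p_0 = 33·1 + 0 = 33, q_0 = 33·0 + 1 = 1 → 33/1
APPEND 24: p_1 = 24·33 + 1 = 793, q_1 = 24·1 + 0 = 24 → 793/24
APPEND 9: p_2 = 9·793 + 33 = 7170, q_2 = 9·24 + 1 = 217 → 7170/217
APPEND 38: p_3 = 38·7170 + 793 = 273253, q_3 = 38·217 + 24 = 8270 → 273253/8270
APPEND 31: p_4 = 31·273253 + 7170 = 8478013, q_4 = 31·8270 + 217 = 256587 → 8478013/256587
APPEND 19: p_5 = 19·8478013 + 273253 = 161355500, q_5 = 19·256587 + 8270 = 4883423 → 161355500/4883423
APPEND 33: p_6 = 33·161355500 + 8478013 = 5333209513, q_6 = 33·4883423 + 256587 = 161409546 → 5333209513/161409546
APPEND 16: p_7 = 16·5333209513 + 161355500 = 85492707708, q_7 = 16·161409546 + 4883423 = 2587436159 → 85492707708/2587436159
APPEND 25: p_8 = 25·85492707708 + 5333209513 = 2142650902213, q_8 = 25·2587436159 + 161409546 = 64847313521 → 2142650902213/64847313521
APPEND 37: p_9 = 37·2142650902213 + 85492707708 = 79363576089589, q_9 = 37·64847313521 + 2587436159 = 2401938036436 → 79363576089589/2401938036436
APPEND 21: p_10 = 21·79363576089589 + 2142650902213 = 1668777748783582, q_10 = 21·2401938036436 + 64847313521 = 50505546078677 → 1668777748783582/50505546078677
APPEND 24: p_11 = 24·1668777748783582 + 79363576089589 = 40130029546895557, q_11 = 24·50505546078677 + 2401938036436 = 1214535043924684 → 40130029546895557/1214535043924684

33/1
793/24
8478013/256587
5333209513/161409546
85492707708/2587436159
40130029546895557/1214535043924684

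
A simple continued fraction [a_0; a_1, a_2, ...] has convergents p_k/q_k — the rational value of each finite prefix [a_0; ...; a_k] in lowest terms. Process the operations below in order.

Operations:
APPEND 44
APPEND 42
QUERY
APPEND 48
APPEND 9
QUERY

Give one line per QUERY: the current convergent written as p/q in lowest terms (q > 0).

APPEND 44: p_0 = 44·1 + 0 = 44, q_0 = 44·0 + 1 = 1 → 44/1
APPEND 42: p_1 = 42·44 + 1 = 1849, q_1 = 42·1 + 0 = 42 → 1849/42
APPEND 48: p_2 = 48·1849 + 44 = 88796, q_2 = 48·42 + 1 = 2017 → 88796/2017
APPEND 9: p_3 = 9·88796 + 1849 = 801013, q_3 = 9·2017 + 42 = 18195 → 801013/18195

1849/42
801013/18195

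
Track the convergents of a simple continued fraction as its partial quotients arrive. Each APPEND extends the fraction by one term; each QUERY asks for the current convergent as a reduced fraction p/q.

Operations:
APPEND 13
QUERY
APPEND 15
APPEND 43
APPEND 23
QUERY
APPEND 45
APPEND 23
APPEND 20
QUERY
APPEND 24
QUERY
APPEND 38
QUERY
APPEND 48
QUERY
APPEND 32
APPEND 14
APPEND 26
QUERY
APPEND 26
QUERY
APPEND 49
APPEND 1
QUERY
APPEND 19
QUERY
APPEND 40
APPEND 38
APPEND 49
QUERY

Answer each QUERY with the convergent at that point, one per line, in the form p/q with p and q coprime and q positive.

13/1
194339/14873
4039340636/309135651
97145704611/7434678910
3695576115854/282826934231
177484799265603/13583127521998
2078985945485435428/159107322603502903
54133376995557198831/4142893171525531814
2708747835723345376978/207303765898880093603
54120823337471350340729/4141932424806076340246
4040782072669853715995130815/309245965901233920230186363

APPEND 13: p_0 = 13·1 + 0 = 13, q_0 = 13·0 + 1 = 1 → 13/1
APPEND 15: p_1 = 15·13 + 1 = 196, q_1 = 15·1 + 0 = 15 → 196/15
APPEND 43: p_2 = 43·196 + 13 = 8441, q_2 = 43·15 + 1 = 646 → 8441/646
APPEND 23: p_3 = 23·8441 + 196 = 194339, q_3 = 23·646 + 15 = 14873 → 194339/14873
APPEND 45: p_4 = 45·194339 + 8441 = 8753696, q_4 = 45·14873 + 646 = 669931 → 8753696/669931
APPEND 23: p_5 = 23·8753696 + 194339 = 201529347, q_5 = 23·669931 + 14873 = 15423286 → 201529347/15423286
APPEND 20: p_6 = 20·201529347 + 8753696 = 4039340636, q_6 = 20·15423286 + 669931 = 309135651 → 4039340636/309135651
APPEND 24: p_7 = 24·4039340636 + 201529347 = 97145704611, q_7 = 24·309135651 + 15423286 = 7434678910 → 97145704611/7434678910
APPEND 38: p_8 = 38·97145704611 + 4039340636 = 3695576115854, q_8 = 38·7434678910 + 309135651 = 282826934231 → 3695576115854/282826934231
APPEND 48: p_9 = 48·3695576115854 + 97145704611 = 177484799265603, q_9 = 48·282826934231 + 7434678910 = 13583127521998 → 177484799265603/13583127521998
APPEND 32: p_10 = 32·177484799265603 + 3695576115854 = 5683209152615150, q_10 = 32·13583127521998 + 282826934231 = 434942907638167 → 5683209152615150/434942907638167
APPEND 14: p_11 = 14·5683209152615150 + 177484799265603 = 79742412935877703, q_11 = 14·434942907638167 + 13583127521998 = 6102783834456336 → 79742412935877703/6102783834456336
APPEND 26: p_12 = 26·79742412935877703 + 5683209152615150 = 2078985945485435428, q_12 = 26·6102783834456336 + 434942907638167 = 159107322603502903 → 2078985945485435428/159107322603502903
APPEND 26: p_13 = 26·2078985945485435428 + 79742412935877703 = 54133376995557198831, q_13 = 26·159107322603502903 + 6102783834456336 = 4142893171525531814 → 54133376995557198831/4142893171525531814
APPEND 49: p_14 = 49·54133376995557198831 + 2078985945485435428 = 2654614458727788178147, q_14 = 49·4142893171525531814 + 159107322603502903 = 203160872727354561789 → 2654614458727788178147/203160872727354561789
APPEND 1: p_15 = 1·2654614458727788178147 + 54133376995557198831 = 2708747835723345376978, q_15 = 1·203160872727354561789 + 4142893171525531814 = 207303765898880093603 → 2708747835723345376978/207303765898880093603
APPEND 19: p_16 = 19·2708747835723345376978 + 2654614458727788178147 = 54120823337471350340729, q_16 = 19·207303765898880093603 + 203160872727354561789 = 4141932424806076340246 → 54120823337471350340729/4141932424806076340246
APPEND 40: p_17 = 40·54120823337471350340729 + 2708747835723345376978 = 2167541681334577359006138, q_17 = 40·4141932424806076340246 + 207303765898880093603 = 165884600758141933703443 → 2167541681334577359006138/165884600758141933703443
APPEND 38: p_18 = 38·2167541681334577359006138 + 54120823337471350340729 = 82420704714051410992573973, q_18 = 38·165884600758141933703443 + 4141932424806076340246 = 6307756761234199557071080 → 82420704714051410992573973/6307756761234199557071080
APPEND 49: p_19 = 49·82420704714051410992573973 + 2167541681334577359006138 = 4040782072669853715995130815, q_19 = 49·6307756761234199557071080 + 165884600758141933703443 = 309245965901233920230186363 → 4040782072669853715995130815/309245965901233920230186363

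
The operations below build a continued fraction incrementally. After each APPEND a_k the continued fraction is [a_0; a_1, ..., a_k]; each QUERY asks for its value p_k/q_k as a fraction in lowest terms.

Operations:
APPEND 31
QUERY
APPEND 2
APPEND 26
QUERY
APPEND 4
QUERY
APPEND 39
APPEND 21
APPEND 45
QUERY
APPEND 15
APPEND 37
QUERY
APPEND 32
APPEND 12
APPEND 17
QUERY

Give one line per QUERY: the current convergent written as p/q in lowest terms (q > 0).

31/1
1669/53
6739/214
250510795/7955084
139489760093/4429560645
918195612837231/29157718447030

APPEND 31: p_0 = 31·1 + 0 = 31, q_0 = 31·0 + 1 = 1 → 31/1
APPEND 2: p_1 = 2·31 + 1 = 63, q_1 = 2·1 + 0 = 2 → 63/2
APPEND 26: p_2 = 26·63 + 31 = 1669, q_2 = 26·2 + 1 = 53 → 1669/53
APPEND 4: p_3 = 4·1669 + 63 = 6739, q_3 = 4·53 + 2 = 214 → 6739/214
APPEND 39: p_4 = 39·6739 + 1669 = 264490, q_4 = 39·214 + 53 = 8399 → 264490/8399
APPEND 21: p_5 = 21·264490 + 6739 = 5561029, q_5 = 21·8399 + 214 = 176593 → 5561029/176593
APPEND 45: p_6 = 45·5561029 + 264490 = 250510795, q_6 = 45·176593 + 8399 = 7955084 → 250510795/7955084
APPEND 15: p_7 = 15·250510795 + 5561029 = 3763222954, q_7 = 15·7955084 + 176593 = 119502853 → 3763222954/119502853
APPEND 37: p_8 = 37·3763222954 + 250510795 = 139489760093, q_8 = 37·119502853 + 7955084 = 4429560645 → 139489760093/4429560645
APPEND 32: p_9 = 32·139489760093 + 3763222954 = 4467435545930, q_9 = 32·4429560645 + 119502853 = 141865443493 → 4467435545930/141865443493
APPEND 12: p_10 = 12·4467435545930 + 139489760093 = 53748716311253, q_10 = 12·141865443493 + 4429560645 = 1706814882561 → 53748716311253/1706814882561
APPEND 17: p_11 = 17·53748716311253 + 4467435545930 = 918195612837231, q_11 = 17·1706814882561 + 141865443493 = 29157718447030 → 918195612837231/29157718447030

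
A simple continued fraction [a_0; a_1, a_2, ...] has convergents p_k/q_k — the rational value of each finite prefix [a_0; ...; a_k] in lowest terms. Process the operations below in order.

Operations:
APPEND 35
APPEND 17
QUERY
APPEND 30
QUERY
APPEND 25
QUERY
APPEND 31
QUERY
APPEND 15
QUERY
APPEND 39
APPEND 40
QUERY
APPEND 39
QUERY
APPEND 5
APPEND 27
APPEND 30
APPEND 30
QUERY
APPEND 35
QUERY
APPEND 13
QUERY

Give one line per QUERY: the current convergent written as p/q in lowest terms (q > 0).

APPEND 35: p_0 = 35·1 + 0 = 35, q_0 = 35·0 + 1 = 1 → 35/1
APPEND 17: p_1 = 17·35 + 1 = 596, q_1 = 17·1 + 0 = 17 → 596/17
APPEND 30: p_2 = 30·596 + 35 = 17915, q_2 = 30·17 + 1 = 511 → 17915/511
APPEND 25: p_3 = 25·17915 + 596 = 448471, q_3 = 25·511 + 17 = 12792 → 448471/12792
APPEND 31: p_4 = 31·448471 + 17915 = 13920516, q_4 = 31·12792 + 511 = 397063 → 13920516/397063
APPEND 15: p_5 = 15·13920516 + 448471 = 209256211, q_5 = 15·397063 + 12792 = 5968737 → 209256211/5968737
APPEND 39: p_6 = 39·209256211 + 13920516 = 8174912745, q_6 = 39·5968737 + 397063 = 233177806 → 8174912745/233177806
APPEND 40: p_7 = 40·8174912745 + 209256211 = 327205766011, q_7 = 40·233177806 + 5968737 = 9333080977 → 327205766011/9333080977
APPEND 39: p_8 = 39·327205766011 + 8174912745 = 12769199787174, q_8 = 39·9333080977 + 233177806 = 364223335909 → 12769199787174/364223335909
APPEND 5: p_9 = 5·12769199787174 + 327205766011 = 64173204701881, q_9 = 5·364223335909 + 9333080977 = 1830449760522 → 64173204701881/1830449760522
APPEND 27: p_10 = 27·64173204701881 + 12769199787174 = 1745445726737961, q_10 = 27·1830449760522 + 364223335909 = 49786366870003 → 1745445726737961/49786366870003
APPEND 30: p_11 = 30·1745445726737961 + 64173204701881 = 52427545006840711, q_11 = 30·49786366870003 + 1830449760522 = 1495421455860612 → 52427545006840711/1495421455860612
APPEND 30: p_12 = 30·52427545006840711 + 1745445726737961 = 1574571795931959291, q_12 = 30·1495421455860612 + 49786366870003 = 44912430042688363 → 1574571795931959291/44912430042688363
APPEND 35: p_13 = 35·1574571795931959291 + 52427545006840711 = 55162440402625415896, q_13 = 35·44912430042688363 + 1495421455860612 = 1573430472949953317 → 55162440402625415896/1573430472949953317
APPEND 13: p_14 = 13·55162440402625415896 + 1574571795931959291 = 718686297030062365939, q_14 = 13·1573430472949953317 + 44912430042688363 = 20499508578392081484 → 718686297030062365939/20499508578392081484

596/17
17915/511
448471/12792
13920516/397063
209256211/5968737
327205766011/9333080977
12769199787174/364223335909
1574571795931959291/44912430042688363
55162440402625415896/1573430472949953317
718686297030062365939/20499508578392081484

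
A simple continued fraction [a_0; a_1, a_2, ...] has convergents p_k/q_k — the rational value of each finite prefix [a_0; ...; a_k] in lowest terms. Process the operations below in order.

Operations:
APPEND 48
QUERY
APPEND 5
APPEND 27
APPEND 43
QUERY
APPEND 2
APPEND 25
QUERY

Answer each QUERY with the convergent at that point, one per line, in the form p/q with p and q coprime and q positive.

APPEND 48: p_0 = 48·1 + 0 = 48, q_0 = 48·0 + 1 = 1 → 48/1
APPEND 5: p_1 = 5·48 + 1 = 241, q_1 = 5·1 + 0 = 5 → 241/5
APPEND 27: p_2 = 27·241 + 48 = 6555, q_2 = 27·5 + 1 = 136 → 6555/136
APPEND 43: p_3 = 43·6555 + 241 = 282106, q_3 = 43·136 + 5 = 5853 → 282106/5853
APPEND 2: p_4 = 2·282106 + 6555 = 570767, q_4 = 2·5853 + 136 = 11842 → 570767/11842
APPEND 25: p_5 = 25·570767 + 282106 = 14551281, q_5 = 25·11842 + 5853 = 301903 → 14551281/301903

48/1
282106/5853
14551281/301903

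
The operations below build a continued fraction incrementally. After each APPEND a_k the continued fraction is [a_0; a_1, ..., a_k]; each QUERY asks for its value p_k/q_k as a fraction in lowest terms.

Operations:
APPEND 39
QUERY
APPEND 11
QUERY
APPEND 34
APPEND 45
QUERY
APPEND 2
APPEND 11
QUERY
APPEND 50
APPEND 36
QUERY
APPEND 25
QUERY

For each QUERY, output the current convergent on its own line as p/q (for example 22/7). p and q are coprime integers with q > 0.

39/1
430/11
660085/16886
15343204/392503
27681164248/708127195
692797601229/17722839172

APPEND 39: p_0 = 39·1 + 0 = 39, q_0 = 39·0 + 1 = 1 → 39/1
APPEND 11: p_1 = 11·39 + 1 = 430, q_1 = 11·1 + 0 = 11 → 430/11
APPEND 34: p_2 = 34·430 + 39 = 14659, q_2 = 34·11 + 1 = 375 → 14659/375
APPEND 45: p_3 = 45·14659 + 430 = 660085, q_3 = 45·375 + 11 = 16886 → 660085/16886
APPEND 2: p_4 = 2·660085 + 14659 = 1334829, q_4 = 2·16886 + 375 = 34147 → 1334829/34147
APPEND 11: p_5 = 11·1334829 + 660085 = 15343204, q_5 = 11·34147 + 16886 = 392503 → 15343204/392503
APPEND 50: p_6 = 50·15343204 + 1334829 = 768495029, q_6 = 50·392503 + 34147 = 19659297 → 768495029/19659297
APPEND 36: p_7 = 36·768495029 + 15343204 = 27681164248, q_7 = 36·19659297 + 392503 = 708127195 → 27681164248/708127195
APPEND 25: p_8 = 25·27681164248 + 768495029 = 692797601229, q_8 = 25·708127195 + 19659297 = 17722839172 → 692797601229/17722839172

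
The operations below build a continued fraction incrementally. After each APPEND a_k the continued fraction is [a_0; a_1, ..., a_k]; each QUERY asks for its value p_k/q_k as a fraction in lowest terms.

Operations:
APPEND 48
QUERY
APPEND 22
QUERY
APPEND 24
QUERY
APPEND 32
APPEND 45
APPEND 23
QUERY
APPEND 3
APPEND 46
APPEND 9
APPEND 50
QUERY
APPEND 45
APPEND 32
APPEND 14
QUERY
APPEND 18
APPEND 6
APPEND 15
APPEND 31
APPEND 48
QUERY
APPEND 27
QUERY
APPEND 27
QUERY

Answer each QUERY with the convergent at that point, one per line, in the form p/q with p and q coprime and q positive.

APPEND 48: p_0 = 48·1 + 0 = 48, q_0 = 48·0 + 1 = 1 → 48/1
APPEND 22: p_1 = 22·48 + 1 = 1057, q_1 = 22·1 + 0 = 22 → 1057/22
APPEND 24: p_2 = 24·1057 + 48 = 25416, q_2 = 24·22 + 1 = 529 → 25416/529
APPEND 32: p_3 = 32·25416 + 1057 = 814369, q_3 = 32·529 + 22 = 16950 → 814369/16950
APPEND 45: p_4 = 45·814369 + 25416 = 36672021, q_4 = 45·16950 + 529 = 763279 → 36672021/763279
APPEND 23: p_5 = 23·36672021 + 814369 = 844270852, q_5 = 23·763279 + 16950 = 17572367 → 844270852/17572367
APPEND 3: p_6 = 3·844270852 + 36672021 = 2569484577, q_6 = 3·17572367 + 763279 = 53480380 → 2569484577/53480380
APPEND 46: p_7 = 46·2569484577 + 844270852 = 119040561394, q_7 = 46·53480380 + 17572367 = 2477669847 → 119040561394/2477669847
APPEND 9: p_8 = 9·119040561394 + 2569484577 = 1073934537123, q_8 = 9·2477669847 + 53480380 = 22352509003 → 1073934537123/22352509003
APPEND 50: p_9 = 50·1073934537123 + 119040561394 = 53815767417544, q_9 = 50·22352509003 + 2477669847 = 1120103119997 → 53815767417544/1120103119997
APPEND 45: p_10 = 45·53815767417544 + 1073934537123 = 2422783468326603, q_10 = 45·1120103119997 + 22352509003 = 50426992908868 → 2422783468326603/50426992908868
APPEND 32: p_11 = 32·2422783468326603 + 53815767417544 = 77582886753868840, q_11 = 32·50426992908868 + 1120103119997 = 1614783876203773 → 77582886753868840/1614783876203773
APPEND 14: p_12 = 14·77582886753868840 + 2422783468326603 = 1088583198022490363, q_12 = 14·1614783876203773 + 50426992908868 = 22657401259761690 → 1088583198022490363/22657401259761690
APPEND 18: p_13 = 18·1088583198022490363 + 77582886753868840 = 19672080451158695374, q_13 = 18·22657401259761690 + 1614783876203773 = 409448006551914193 → 19672080451158695374/409448006551914193
APPEND 6: p_14 = 6·19672080451158695374 + 1088583198022490363 = 119121065904974662607, q_14 = 6·409448006551914193 + 22657401259761690 = 2479345440571246848 → 119121065904974662607/2479345440571246848
APPEND 15: p_15 = 15·119121065904974662607 + 19672080451158695374 = 1806488069025778634479, q_15 = 15·2479345440571246848 + 409448006551914193 = 37599629615120616913 → 1806488069025778634479/37599629615120616913
APPEND 31: p_16 = 31·1806488069025778634479 + 119121065904974662607 = 56120251205704112331456, q_16 = 31·37599629615120616913 + 2479345440571246848 = 1168067863509310371151 → 56120251205704112331456/1168067863509310371151
APPEND 48: p_17 = 48·56120251205704112331456 + 1806488069025778634479 = 2695578545942823170544367, q_17 = 48·1168067863509310371151 + 37599629615120616913 = 56104857078062018432161 → 2695578545942823170544367/56104857078062018432161
APPEND 27: p_18 = 27·2695578545942823170544367 + 56120251205704112331456 = 72836740991661929717029365, q_18 = 27·56104857078062018432161 + 1168067863509310371151 = 1515999208971183808039498 → 72836740991661929717029365/1515999208971183808039498
APPEND 27: p_19 = 27·72836740991661929717029365 + 2695578545942823170544367 = 1969287585320814925530337222, q_19 = 27·1515999208971183808039498 + 56104857078062018432161 = 40988083499300024835498607 → 1969287585320814925530337222/40988083499300024835498607

48/1
1057/22
25416/529
844270852/17572367
53815767417544/1120103119997
1088583198022490363/22657401259761690
2695578545942823170544367/56104857078062018432161
72836740991661929717029365/1515999208971183808039498
1969287585320814925530337222/40988083499300024835498607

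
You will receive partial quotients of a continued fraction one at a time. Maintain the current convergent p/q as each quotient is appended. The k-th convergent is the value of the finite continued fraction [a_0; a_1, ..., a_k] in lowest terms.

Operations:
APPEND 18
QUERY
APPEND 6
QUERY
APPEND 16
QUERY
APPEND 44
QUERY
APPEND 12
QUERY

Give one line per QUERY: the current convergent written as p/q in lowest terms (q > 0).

18/1
109/6
1762/97
77637/4274
933406/51385

APPEND 18: p_0 = 18·1 + 0 = 18, q_0 = 18·0 + 1 = 1 → 18/1
APPEND 6: p_1 = 6·18 + 1 = 109, q_1 = 6·1 + 0 = 6 → 109/6
APPEND 16: p_2 = 16·109 + 18 = 1762, q_2 = 16·6 + 1 = 97 → 1762/97
APPEND 44: p_3 = 44·1762 + 109 = 77637, q_3 = 44·97 + 6 = 4274 → 77637/4274
APPEND 12: p_4 = 12·77637 + 1762 = 933406, q_4 = 12·4274 + 97 = 51385 → 933406/51385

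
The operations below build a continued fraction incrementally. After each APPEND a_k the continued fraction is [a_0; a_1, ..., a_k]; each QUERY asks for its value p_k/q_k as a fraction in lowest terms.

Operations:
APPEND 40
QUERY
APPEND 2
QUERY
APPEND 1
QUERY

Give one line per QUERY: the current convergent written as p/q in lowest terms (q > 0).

40/1
81/2
121/3

APPEND 40: p_0 = 40·1 + 0 = 40, q_0 = 40·0 + 1 = 1 → 40/1
APPEND 2: p_1 = 2·40 + 1 = 81, q_1 = 2·1 + 0 = 2 → 81/2
APPEND 1: p_2 = 1·81 + 40 = 121, q_2 = 1·2 + 1 = 3 → 121/3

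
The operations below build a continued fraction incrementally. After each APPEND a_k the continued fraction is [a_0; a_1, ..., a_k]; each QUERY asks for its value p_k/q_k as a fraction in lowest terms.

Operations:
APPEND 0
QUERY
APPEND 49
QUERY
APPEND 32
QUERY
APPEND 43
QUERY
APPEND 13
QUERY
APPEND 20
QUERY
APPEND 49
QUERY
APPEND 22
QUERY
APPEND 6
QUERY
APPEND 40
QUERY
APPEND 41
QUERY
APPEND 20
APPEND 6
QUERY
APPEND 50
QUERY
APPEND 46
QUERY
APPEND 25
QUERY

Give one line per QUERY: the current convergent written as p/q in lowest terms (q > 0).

APPEND 0: p_0 = 0·1 + 0 = 0, q_0 = 0·0 + 1 = 1 → 0/1
APPEND 49: p_1 = 49·0 + 1 = 1, q_1 = 49·1 + 0 = 49 → 1/49
APPEND 32: p_2 = 32·1 + 0 = 32, q_2 = 32·49 + 1 = 1569 → 32/1569
APPEND 43: p_3 = 43·32 + 1 = 1377, q_3 = 43·1569 + 49 = 67516 → 1377/67516
APPEND 13: p_4 = 13·1377 + 32 = 17933, q_4 = 13·67516 + 1569 = 879277 → 17933/879277
APPEND 20: p_5 = 20·17933 + 1377 = 360037, q_5 = 20·879277 + 67516 = 17653056 → 360037/17653056
APPEND 49: p_6 = 49·360037 + 17933 = 17659746, q_6 = 49·17653056 + 879277 = 865879021 → 17659746/865879021
APPEND 22: p_7 = 22·17659746 + 360037 = 388874449, q_7 = 22·865879021 + 17653056 = 19066991518 → 388874449/19066991518
APPEND 6: p_8 = 6·388874449 + 17659746 = 2350906440, q_8 = 6·19066991518 + 865879021 = 115267828129 → 2350906440/115267828129
APPEND 40: p_9 = 40·2350906440 + 388874449 = 94425132049, q_9 = 40·115267828129 + 19066991518 = 4629780116678 → 94425132049/4629780116678
APPEND 41: p_10 = 41·94425132049 + 2350906440 = 3873781320449, q_10 = 41·4629780116678 + 115267828129 = 189936252611927 → 3873781320449/189936252611927
APPEND 20: p_11 = 20·3873781320449 + 94425132049 = 77570051541029, q_11 = 20·189936252611927 + 4629780116678 = 3803354832355218 → 77570051541029/3803354832355218
APPEND 6: p_12 = 6·77570051541029 + 3873781320449 = 469294090566623, q_12 = 6·3803354832355218 + 189936252611927 = 23010065246743235 → 469294090566623/23010065246743235
APPEND 50: p_13 = 50·469294090566623 + 77570051541029 = 23542274579872179, q_13 = 50·23010065246743235 + 3803354832355218 = 1154306617169516968 → 23542274579872179/1154306617169516968
APPEND 46: p_14 = 46·23542274579872179 + 469294090566623 = 1083413924764686857, q_14 = 46·1154306617169516968 + 23010065246743235 = 53121114455044523763 → 1083413924764686857/53121114455044523763
APPEND 25: p_15 = 25·1083413924764686857 + 23542274579872179 = 27108890393697043604, q_15 = 25·53121114455044523763 + 1154306617169516968 = 1329182167993282611043 → 27108890393697043604/1329182167993282611043

0/1
1/49
32/1569
1377/67516
17933/879277
360037/17653056
17659746/865879021
388874449/19066991518
2350906440/115267828129
94425132049/4629780116678
3873781320449/189936252611927
469294090566623/23010065246743235
23542274579872179/1154306617169516968
1083413924764686857/53121114455044523763
27108890393697043604/1329182167993282611043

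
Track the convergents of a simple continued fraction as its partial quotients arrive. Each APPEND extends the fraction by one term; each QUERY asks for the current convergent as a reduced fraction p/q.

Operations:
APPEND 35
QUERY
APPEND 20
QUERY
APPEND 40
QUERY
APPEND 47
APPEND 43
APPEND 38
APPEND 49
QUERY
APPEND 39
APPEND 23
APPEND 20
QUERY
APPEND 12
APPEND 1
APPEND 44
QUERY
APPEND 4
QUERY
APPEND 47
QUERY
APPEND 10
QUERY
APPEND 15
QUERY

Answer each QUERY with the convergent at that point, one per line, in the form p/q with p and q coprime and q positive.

35/1
701/20
28075/801
105878979433/3020803649
1906711343176527/54399849846514
1117800229197611898/31891646758362671
4496083293246909557/128276499180299777
212433715011802361077/6060887108232452190
2128833233411270520327/60737147581504821677
32144932216180860165982/917118100830804777345

APPEND 35: p_0 = 35·1 + 0 = 35, q_0 = 35·0 + 1 = 1 → 35/1
APPEND 20: p_1 = 20·35 + 1 = 701, q_1 = 20·1 + 0 = 20 → 701/20
APPEND 40: p_2 = 40·701 + 35 = 28075, q_2 = 40·20 + 1 = 801 → 28075/801
APPEND 47: p_3 = 47·28075 + 701 = 1320226, q_3 = 47·801 + 20 = 37667 → 1320226/37667
APPEND 43: p_4 = 43·1320226 + 28075 = 56797793, q_4 = 43·37667 + 801 = 1620482 → 56797793/1620482
APPEND 38: p_5 = 38·56797793 + 1320226 = 2159636360, q_5 = 38·1620482 + 37667 = 61615983 → 2159636360/61615983
APPEND 49: p_6 = 49·2159636360 + 56797793 = 105878979433, q_6 = 49·61615983 + 1620482 = 3020803649 → 105878979433/3020803649
APPEND 39: p_7 = 39·105878979433 + 2159636360 = 4131439834247, q_7 = 39·3020803649 + 61615983 = 117872958294 → 4131439834247/117872958294
APPEND 23: p_8 = 23·4131439834247 + 105878979433 = 95128995167114, q_8 = 23·117872958294 + 3020803649 = 2714098844411 → 95128995167114/2714098844411
APPEND 20: p_9 = 20·95128995167114 + 4131439834247 = 1906711343176527, q_9 = 20·2714098844411 + 117872958294 = 54399849846514 → 1906711343176527/54399849846514
APPEND 12: p_10 = 12·1906711343176527 + 95128995167114 = 22975665113285438, q_10 = 12·54399849846514 + 2714098844411 = 655512297002579 → 22975665113285438/655512297002579
APPEND 1: p_11 = 1·22975665113285438 + 1906711343176527 = 24882376456461965, q_11 = 1·655512297002579 + 54399849846514 = 709912146849093 → 24882376456461965/709912146849093
APPEND 44: p_12 = 44·24882376456461965 + 22975665113285438 = 1117800229197611898, q_12 = 44·709912146849093 + 655512297002579 = 31891646758362671 → 1117800229197611898/31891646758362671
APPEND 4: p_13 = 4·1117800229197611898 + 24882376456461965 = 4496083293246909557, q_13 = 4·31891646758362671 + 709912146849093 = 128276499180299777 → 4496083293246909557/128276499180299777
APPEND 47: p_14 = 47·4496083293246909557 + 1117800229197611898 = 212433715011802361077, q_14 = 47·128276499180299777 + 31891646758362671 = 6060887108232452190 → 212433715011802361077/6060887108232452190
APPEND 10: p_15 = 10·212433715011802361077 + 4496083293246909557 = 2128833233411270520327, q_15 = 10·6060887108232452190 + 128276499180299777 = 60737147581504821677 → 2128833233411270520327/60737147581504821677
APPEND 15: p_16 = 15·2128833233411270520327 + 212433715011802361077 = 32144932216180860165982, q_16 = 15·60737147581504821677 + 6060887108232452190 = 917118100830804777345 → 32144932216180860165982/917118100830804777345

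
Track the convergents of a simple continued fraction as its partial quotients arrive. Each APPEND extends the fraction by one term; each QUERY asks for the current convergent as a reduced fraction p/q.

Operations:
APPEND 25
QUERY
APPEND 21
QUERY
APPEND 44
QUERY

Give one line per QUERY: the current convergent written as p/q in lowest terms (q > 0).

APPEND 25: p_0 = 25·1 + 0 = 25, q_0 = 25·0 + 1 = 1 → 25/1
APPEND 21: p_1 = 21·25 + 1 = 526, q_1 = 21·1 + 0 = 21 → 526/21
APPEND 44: p_2 = 44·526 + 25 = 23169, q_2 = 44·21 + 1 = 925 → 23169/925

25/1
526/21
23169/925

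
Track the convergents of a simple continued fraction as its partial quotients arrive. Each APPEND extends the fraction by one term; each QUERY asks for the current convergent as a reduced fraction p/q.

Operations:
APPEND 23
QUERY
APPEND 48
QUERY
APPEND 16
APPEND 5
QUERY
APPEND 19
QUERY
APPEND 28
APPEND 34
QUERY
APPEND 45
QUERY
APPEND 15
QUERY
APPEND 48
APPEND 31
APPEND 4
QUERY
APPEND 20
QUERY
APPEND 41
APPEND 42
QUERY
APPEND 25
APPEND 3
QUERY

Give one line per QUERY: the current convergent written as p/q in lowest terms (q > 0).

APPEND 23: p_0 = 23·1 + 0 = 23, q_0 = 23·0 + 1 = 1 → 23/1
APPEND 48: p_1 = 48·23 + 1 = 1105, q_1 = 48·1 + 0 = 48 → 1105/48
APPEND 16: p_2 = 16·1105 + 23 = 17703, q_2 = 16·48 + 1 = 769 → 17703/769
APPEND 5: p_3 = 5·17703 + 1105 = 89620, q_3 = 5·769 + 48 = 3893 → 89620/3893
APPEND 19: p_4 = 19·89620 + 17703 = 1720483, q_4 = 19·3893 + 769 = 74736 → 1720483/74736
APPEND 28: p_5 = 28·1720483 + 89620 = 48263144, q_5 = 28·74736 + 3893 = 2096501 → 48263144/2096501
APPEND 34: p_6 = 34·48263144 + 1720483 = 1642667379, q_6 = 34·2096501 + 74736 = 71355770 → 1642667379/71355770
APPEND 45: p_7 = 45·1642667379 + 48263144 = 73968295199, q_7 = 45·71355770 + 2096501 = 3213106151 → 73968295199/3213106151
APPEND 15: p_8 = 15·73968295199 + 1642667379 = 1111167095364, q_8 = 15·3213106151 + 71355770 = 48267948035 → 1111167095364/48267948035
APPEND 48: p_9 = 48·1111167095364 + 73968295199 = 53409988872671, q_9 = 48·48267948035 + 3213106151 = 2320074611831 → 53409988872671/2320074611831
APPEND 31: p_10 = 31·53409988872671 + 1111167095364 = 1656820822148165, q_10 = 31·2320074611831 + 48267948035 = 71970580914796 → 1656820822148165/71970580914796
APPEND 4: p_11 = 4·1656820822148165 + 53409988872671 = 6680693277465331, q_11 = 4·71970580914796 + 2320074611831 = 290202398271015 → 6680693277465331/290202398271015
APPEND 20: p_12 = 20·6680693277465331 + 1656820822148165 = 135270686371454785, q_12 = 20·290202398271015 + 71970580914796 = 5876018546335096 → 135270686371454785/5876018546335096
APPEND 41: p_13 = 41·135270686371454785 + 6680693277465331 = 5552778834507111516, q_13 = 41·5876018546335096 + 290202398271015 = 241206962798009951 → 5552778834507111516/241206962798009951
APPEND 42: p_14 = 42·5552778834507111516 + 135270686371454785 = 233351981735670138457, q_14 = 42·241206962798009951 + 5876018546335096 = 10136568456062753038 → 233351981735670138457/10136568456062753038
APPEND 25: p_15 = 25·233351981735670138457 + 5552778834507111516 = 5839352322226260572941, q_15 = 25·10136568456062753038 + 241206962798009951 = 253655418364366835901 → 5839352322226260572941/253655418364366835901
APPEND 3: p_16 = 3·5839352322226260572941 + 233351981735670138457 = 17751408948414451857280, q_16 = 3·253655418364366835901 + 10136568456062753038 = 771102823549163260741 → 17751408948414451857280/771102823549163260741

23/1
1105/48
89620/3893
1720483/74736
1642667379/71355770
73968295199/3213106151
1111167095364/48267948035
6680693277465331/290202398271015
135270686371454785/5876018546335096
233351981735670138457/10136568456062753038
17751408948414451857280/771102823549163260741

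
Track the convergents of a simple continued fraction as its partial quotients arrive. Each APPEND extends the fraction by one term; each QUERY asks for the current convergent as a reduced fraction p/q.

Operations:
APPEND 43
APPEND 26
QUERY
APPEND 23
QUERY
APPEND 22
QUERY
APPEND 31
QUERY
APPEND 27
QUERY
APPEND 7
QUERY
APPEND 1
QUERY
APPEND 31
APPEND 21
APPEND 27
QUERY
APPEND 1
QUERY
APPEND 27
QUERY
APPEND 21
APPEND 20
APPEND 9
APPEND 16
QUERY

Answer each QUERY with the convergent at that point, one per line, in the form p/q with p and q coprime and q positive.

1119/26
25780/599
568279/13204
17642429/409923
476913862/11081125
3356039463/77977798
3832953325/89058923
69500362301359/1614845496369
72069924697982/1674549447923
2015388329146873/46827680590290
123916706931783527125/2879212848502733958

APPEND 43: p_0 = 43·1 + 0 = 43, q_0 = 43·0 + 1 = 1 → 43/1
APPEND 26: p_1 = 26·43 + 1 = 1119, q_1 = 26·1 + 0 = 26 → 1119/26
APPEND 23: p_2 = 23·1119 + 43 = 25780, q_2 = 23·26 + 1 = 599 → 25780/599
APPEND 22: p_3 = 22·25780 + 1119 = 568279, q_3 = 22·599 + 26 = 13204 → 568279/13204
APPEND 31: p_4 = 31·568279 + 25780 = 17642429, q_4 = 31·13204 + 599 = 409923 → 17642429/409923
APPEND 27: p_5 = 27·17642429 + 568279 = 476913862, q_5 = 27·409923 + 13204 = 11081125 → 476913862/11081125
APPEND 7: p_6 = 7·476913862 + 17642429 = 3356039463, q_6 = 7·11081125 + 409923 = 77977798 → 3356039463/77977798
APPEND 1: p_7 = 1·3356039463 + 476913862 = 3832953325, q_7 = 1·77977798 + 11081125 = 89058923 → 3832953325/89058923
APPEND 31: p_8 = 31·3832953325 + 3356039463 = 122177592538, q_8 = 31·89058923 + 77977798 = 2838804411 → 122177592538/2838804411
APPEND 21: p_9 = 21·122177592538 + 3832953325 = 2569562396623, q_9 = 21·2838804411 + 89058923 = 59703951554 → 2569562396623/59703951554
APPEND 27: p_10 = 27·2569562396623 + 122177592538 = 69500362301359, q_10 = 27·59703951554 + 2838804411 = 1614845496369 → 69500362301359/1614845496369
APPEND 1: p_11 = 1·69500362301359 + 2569562396623 = 72069924697982, q_11 = 1·1614845496369 + 59703951554 = 1674549447923 → 72069924697982/1674549447923
APPEND 27: p_12 = 27·72069924697982 + 69500362301359 = 2015388329146873, q_12 = 27·1674549447923 + 1614845496369 = 46827680590290 → 2015388329146873/46827680590290
APPEND 21: p_13 = 21·2015388329146873 + 72069924697982 = 42395224836782315, q_13 = 21·46827680590290 + 1674549447923 = 985055841844013 → 42395224836782315/985055841844013
APPEND 20: p_14 = 20·42395224836782315 + 2015388329146873 = 849919885064793173, q_14 = 20·985055841844013 + 46827680590290 = 19747944517470550 → 849919885064793173/19747944517470550
APPEND 9: p_15 = 9·849919885064793173 + 42395224836782315 = 7691674190419920872, q_15 = 9·19747944517470550 + 985055841844013 = 178716556499078963 → 7691674190419920872/178716556499078963
APPEND 16: p_16 = 16·7691674190419920872 + 849919885064793173 = 123916706931783527125, q_16 = 16·178716556499078963 + 19747944517470550 = 2879212848502733958 → 123916706931783527125/2879212848502733958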